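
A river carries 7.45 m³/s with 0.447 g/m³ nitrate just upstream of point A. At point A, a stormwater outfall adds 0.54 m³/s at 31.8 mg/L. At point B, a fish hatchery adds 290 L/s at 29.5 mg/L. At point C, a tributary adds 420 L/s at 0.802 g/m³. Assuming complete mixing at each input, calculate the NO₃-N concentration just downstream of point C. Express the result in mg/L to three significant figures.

After input A: C = (7.45·0.447 + 0.54·31.8) / 7.99 = 2.566 mg/L.
290 L/s = 0.29 m³/s.
After input B: C = (7.99·2.566 + 0.29·29.5) / 8.28 = 3.509 mg/L.
420 L/s = 0.42 m³/s.
After input C: C = (8.28·3.509 + 0.42·0.802) / 8.7 = 3.379 mg/L.

3.38 mg/L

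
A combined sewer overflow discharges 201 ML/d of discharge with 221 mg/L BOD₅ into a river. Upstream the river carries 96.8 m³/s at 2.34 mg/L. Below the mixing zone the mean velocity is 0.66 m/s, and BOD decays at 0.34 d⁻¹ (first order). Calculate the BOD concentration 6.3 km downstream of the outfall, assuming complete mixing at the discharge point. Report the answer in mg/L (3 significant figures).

7.20 mg/L

201 ML/d = 2.326 m³/s.
After complete mixing, C₀ = (2.326·221 + 96.8·2.34) / 99.13 = 7.472 mg/L.
Travel time t = 6300 m / 0.66 m/s = 9545 s = 0.1105 d.
C = 7.472·exp(−0.34·0.1105) = 7.472·0.9631 = 7.196 mg/L.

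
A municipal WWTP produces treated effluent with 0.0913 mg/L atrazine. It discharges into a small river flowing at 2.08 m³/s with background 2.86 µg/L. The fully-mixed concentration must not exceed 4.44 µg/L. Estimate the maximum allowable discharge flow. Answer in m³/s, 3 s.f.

0.0378 m³/s

2.86 µg/L = 0.00286 mg/L.
4.44 µg/L = 0.00444 mg/L.
Mass balance at complete mixing: C_std·(Q_w + Q_r) = Q_w·C_e + Q_r·C_b.
Rearranging, Q_w = Q_r·(C_std − C_b)/(C_e − C_std) = 2.08·(0.00444 − 0.00286) / (0.0913 − 0.00444) = 0.03784 m³/s.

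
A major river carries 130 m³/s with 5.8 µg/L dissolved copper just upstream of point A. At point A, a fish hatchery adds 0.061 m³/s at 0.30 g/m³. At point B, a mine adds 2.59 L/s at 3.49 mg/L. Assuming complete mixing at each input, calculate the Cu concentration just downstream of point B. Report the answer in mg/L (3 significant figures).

0.00601 mg/L

5.8 µg/L = 0.0058 mg/L.
After input A: C = (130·0.0058 + 0.061·0.3) / 130.1 = 0.005938 mg/L.
2.59 L/s = 0.00259 m³/s.
After input B: C = (130.1·0.005938 + 0.00259·3.49) / 130.1 = 0.006007 mg/L.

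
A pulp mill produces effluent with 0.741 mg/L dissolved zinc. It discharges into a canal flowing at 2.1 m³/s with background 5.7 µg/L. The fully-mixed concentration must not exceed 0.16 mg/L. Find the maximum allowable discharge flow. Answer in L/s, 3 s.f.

5.7 µg/L = 0.0057 mg/L.
Mass balance at complete mixing: C_std·(Q_w + Q_r) = Q_w·C_e + Q_r·C_b.
Rearranging, Q_w = Q_r·(C_std − C_b)/(C_e − C_std) = 2.1·(0.16 − 0.0057) / (0.741 − 0.16) = 0.5577 m³/s.
= 557.7 L/s.

558 L/s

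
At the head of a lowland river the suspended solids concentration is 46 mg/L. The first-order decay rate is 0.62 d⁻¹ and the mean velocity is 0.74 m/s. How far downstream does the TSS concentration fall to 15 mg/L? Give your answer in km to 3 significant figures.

From C = C₀·e^(−kt), t = ln(C₀/C)/k = ln(46/15)/0.62 = 1.121/0.62 = 1.807 d.
Distance = v·t = 0.74 m/s × 1.562e+05 s = 1.156e+05 m = 115.6 km.

116 km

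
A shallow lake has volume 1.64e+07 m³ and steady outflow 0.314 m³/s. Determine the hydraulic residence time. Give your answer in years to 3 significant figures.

1.66 yr

Q = 0.314 m³/s × 3.156e+07 s/yr = 9.909e+06 m³/yr.
Hydraulic residence time τ = V/Q = 1.64e+07/9.909e+06 = 1.655 yr.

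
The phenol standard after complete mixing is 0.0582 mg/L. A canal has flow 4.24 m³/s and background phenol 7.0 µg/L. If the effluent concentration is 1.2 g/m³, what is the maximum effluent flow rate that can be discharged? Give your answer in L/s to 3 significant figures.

190 L/s

7.0 µg/L = 0.007 mg/L.
Mass balance at complete mixing: C_std·(Q_w + Q_r) = Q_w·C_e + Q_r·C_b.
Rearranging, Q_w = Q_r·(C_std − C_b)/(C_e − C_std) = 4.24·(0.0582 − 0.007) / (1.2 − 0.0582) = 0.1901 m³/s.
= 190.1 L/s.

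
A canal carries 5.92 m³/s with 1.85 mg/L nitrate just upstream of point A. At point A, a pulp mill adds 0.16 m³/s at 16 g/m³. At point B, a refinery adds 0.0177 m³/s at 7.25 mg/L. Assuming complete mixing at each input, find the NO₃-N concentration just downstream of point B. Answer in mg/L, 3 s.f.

2.24 mg/L

After input A: C = (5.92·1.85 + 0.16·16) / 6.08 = 2.222 mg/L.
After input B: C = (6.08·2.222 + 0.0177·7.25) / 6.098 = 2.237 mg/L.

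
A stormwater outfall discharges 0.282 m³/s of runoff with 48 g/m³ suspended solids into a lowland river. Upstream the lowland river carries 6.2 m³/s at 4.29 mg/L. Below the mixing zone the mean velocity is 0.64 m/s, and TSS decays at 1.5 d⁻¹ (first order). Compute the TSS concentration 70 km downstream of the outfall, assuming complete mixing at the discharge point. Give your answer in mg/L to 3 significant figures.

0.927 mg/L

After complete mixing, C₀ = (0.282·48 + 6.2·4.29) / 6.482 = 6.192 mg/L.
Travel time t = 7e+04 m / 0.64 m/s = 1.094e+05 s = 1.266 d.
C = 6.192·exp(−1.5·1.266) = 6.192·0.1497 = 0.9271 mg/L.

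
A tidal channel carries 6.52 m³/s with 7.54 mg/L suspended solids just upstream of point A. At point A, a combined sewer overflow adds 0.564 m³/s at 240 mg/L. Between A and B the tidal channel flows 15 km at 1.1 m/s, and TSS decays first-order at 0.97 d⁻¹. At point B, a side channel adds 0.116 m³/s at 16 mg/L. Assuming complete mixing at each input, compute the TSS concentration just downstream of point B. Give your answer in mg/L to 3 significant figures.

22.2 mg/L

After input A: C = (6.52·7.54 + 0.564·240) / 7.084 = 26.05 mg/L.
Over the 15 km reach to input B (t = 1.364e+04 s = 0.1578 d), decay gives C = 26.05·exp(−0.97·0.1578) = 22.35 mg/L.
After input B: C = (7.084·22.35 + 0.116·16) / 7.2 = 22.25 mg/L.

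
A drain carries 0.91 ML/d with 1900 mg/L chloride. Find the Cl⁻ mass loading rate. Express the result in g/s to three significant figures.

0.91 ML/d = 0.01053 m³/s.
Mass flux = Q·C = 0.01053 m³/s × 1900 g/m³ = 20.01 g/s.

20.0 g/s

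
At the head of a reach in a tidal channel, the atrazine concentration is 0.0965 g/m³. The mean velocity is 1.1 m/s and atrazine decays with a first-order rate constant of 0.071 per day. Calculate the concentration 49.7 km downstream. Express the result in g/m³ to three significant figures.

Travel time t = 49.7 km / 1.1 m/s = 4.97e+04/1.1 = 4.518e+04 s = 0.5229 d.
First-order decay: C = 0.0965·exp(−0.071·0.5229) = 0.0965·0.9636 = 0.09298 g/m³.

0.0930 g/m³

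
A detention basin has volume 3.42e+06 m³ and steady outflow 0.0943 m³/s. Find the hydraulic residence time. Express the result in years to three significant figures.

Q = 0.0943 m³/s × 3.156e+07 s/yr = 2.976e+06 m³/yr.
Hydraulic residence time τ = V/Q = 3.42e+06/2.976e+06 = 1.149 yr.

1.15 yr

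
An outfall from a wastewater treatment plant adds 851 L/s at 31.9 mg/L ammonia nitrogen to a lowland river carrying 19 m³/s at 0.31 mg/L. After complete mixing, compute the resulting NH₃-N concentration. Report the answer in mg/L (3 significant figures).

1.66 mg/L

851 L/s = 0.851 m³/s.
Conservation of mass across the mixing zone: C = (0.851·31.9 + 19·0.31) / (0.851 + 19) = 33.04/19.85 = 1.664 mg/L.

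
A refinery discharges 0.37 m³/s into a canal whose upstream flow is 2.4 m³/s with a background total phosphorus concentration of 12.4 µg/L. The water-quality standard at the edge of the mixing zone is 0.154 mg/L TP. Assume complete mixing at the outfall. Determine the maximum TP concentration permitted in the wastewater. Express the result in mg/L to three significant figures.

12.4 µg/L = 0.0124 mg/L.
Mass balance: 0.154·2.77 = 0.37·Cₑ + 2.4·0.0124.
Cₑ = (0.4266 − 0.02976) / 0.37 = 1.072 mg/L.

1.07 mg/L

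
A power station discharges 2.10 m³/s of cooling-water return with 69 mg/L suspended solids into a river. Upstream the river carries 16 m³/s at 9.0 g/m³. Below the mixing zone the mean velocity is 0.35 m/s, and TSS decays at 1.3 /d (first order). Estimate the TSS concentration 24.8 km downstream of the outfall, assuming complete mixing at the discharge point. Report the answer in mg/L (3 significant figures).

5.50 mg/L

After complete mixing, C₀ = (2.1·69 + 16·9) / 18.1 = 15.96 mg/L.
Travel time t = 2.48e+04 m / 0.35 m/s = 7.086e+04 s = 0.8201 d.
C = 15.96·exp(−1.3·0.8201) = 15.96·0.3443 = 5.496 mg/L.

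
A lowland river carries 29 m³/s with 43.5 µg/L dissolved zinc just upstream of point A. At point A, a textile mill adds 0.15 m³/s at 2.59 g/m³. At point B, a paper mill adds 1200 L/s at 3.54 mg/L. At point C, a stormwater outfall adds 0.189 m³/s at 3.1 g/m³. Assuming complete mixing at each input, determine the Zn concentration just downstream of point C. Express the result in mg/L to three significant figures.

0.212 mg/L

43.5 µg/L = 0.0435 mg/L.
After input A: C = (29·0.0435 + 0.15·2.59) / 29.15 = 0.0566 mg/L.
1200 L/s = 1.2 m³/s.
After input B: C = (29.15·0.0566 + 1.2·3.54) / 30.35 = 0.1943 mg/L.
After input C: C = (30.35·0.1943 + 0.189·3.1) / 30.54 = 0.2123 mg/L.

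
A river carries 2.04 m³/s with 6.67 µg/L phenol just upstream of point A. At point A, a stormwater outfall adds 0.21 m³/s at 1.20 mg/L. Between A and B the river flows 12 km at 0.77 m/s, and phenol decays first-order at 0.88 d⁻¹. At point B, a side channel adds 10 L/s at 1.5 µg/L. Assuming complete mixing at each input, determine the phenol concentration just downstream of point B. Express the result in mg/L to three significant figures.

6.67 µg/L = 0.00667 mg/L.
After input A: C = (2.04·0.00667 + 0.21·1.2) / 2.25 = 0.118 mg/L.
Over the 12 km reach to input B (t = 1.558e+04 s = 0.1804 d), decay gives C = 0.118·exp(−0.88·0.1804) = 0.1007 mg/L.
10 L/s = 0.01 m³/s.
1.5 µg/L = 0.0015 mg/L.
After input B: C = (2.25·0.1007 + 0.01·0.0015) / 2.26 = 0.1003 mg/L.

0.100 mg/L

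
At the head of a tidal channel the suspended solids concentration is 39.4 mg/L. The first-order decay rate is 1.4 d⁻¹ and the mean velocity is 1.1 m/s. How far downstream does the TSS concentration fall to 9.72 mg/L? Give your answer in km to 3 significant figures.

95.0 km

From C = C₀·e^(−kt), t = ln(C₀/C)/k = ln(39.4/9.72)/1.4 = 1.4/1.4 = 0.9997 d.
Distance = v·t = 1.1 m/s × 8.637e+04 s = 9.501e+04 m = 95.01 km.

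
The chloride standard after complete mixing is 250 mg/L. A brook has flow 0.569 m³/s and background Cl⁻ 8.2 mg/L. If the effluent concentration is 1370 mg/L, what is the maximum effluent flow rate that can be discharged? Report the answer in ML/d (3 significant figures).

Mass balance at complete mixing: C_std·(Q_w + Q_r) = Q_w·C_e + Q_r·C_b.
Rearranging, Q_w = Q_r·(C_std − C_b)/(C_e − C_std) = 0.569·(250 − 8.2) / (1370 − 250) = 0.1228 m³/s.
= 10.61 ML/d.

10.6 ML/d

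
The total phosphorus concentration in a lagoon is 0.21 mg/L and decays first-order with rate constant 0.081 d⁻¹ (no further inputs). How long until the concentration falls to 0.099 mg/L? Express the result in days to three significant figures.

t = ln(C₀/C)/k = ln(0.21/0.099)/0.081 = 0.752/0.081 = 9.284 d.

9.28 d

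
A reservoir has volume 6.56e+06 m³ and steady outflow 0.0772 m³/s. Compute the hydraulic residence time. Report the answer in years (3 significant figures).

Q = 0.0772 m³/s × 3.156e+07 s/yr = 2.436e+06 m³/yr.
Hydraulic residence time τ = V/Q = 6.56e+06/2.436e+06 = 2.693 yr.

2.69 yr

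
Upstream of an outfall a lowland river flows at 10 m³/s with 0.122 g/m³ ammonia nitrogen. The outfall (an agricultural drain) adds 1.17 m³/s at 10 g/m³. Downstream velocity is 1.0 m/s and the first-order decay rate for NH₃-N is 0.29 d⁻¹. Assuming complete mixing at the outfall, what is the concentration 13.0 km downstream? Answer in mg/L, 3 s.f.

After complete mixing, C₀ = (1.17·10 + 10·0.122) / 11.17 = 1.157 mg/L.
Travel time t = 1.3e+04 m / 1.0 m/s = 1.3e+04 s = 0.1505 d.
C = 1.157·exp(−0.29·0.1505) = 1.157·0.9573 = 1.107 mg/L.

1.11 mg/L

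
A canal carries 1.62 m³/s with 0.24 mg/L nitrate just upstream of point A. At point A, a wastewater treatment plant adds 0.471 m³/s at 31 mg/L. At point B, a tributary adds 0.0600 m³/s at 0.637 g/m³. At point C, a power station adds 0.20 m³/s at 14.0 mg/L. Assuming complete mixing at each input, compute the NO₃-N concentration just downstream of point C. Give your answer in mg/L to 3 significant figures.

After input A: C = (1.62·0.24 + 0.471·31) / 2.091 = 7.169 mg/L.
After input B: C = (2.091·7.169 + 0.06·0.637) / 2.151 = 6.987 mg/L.
After input C: C = (2.151·6.987 + 0.2·14) / 2.351 = 7.583 mg/L.

7.58 mg/L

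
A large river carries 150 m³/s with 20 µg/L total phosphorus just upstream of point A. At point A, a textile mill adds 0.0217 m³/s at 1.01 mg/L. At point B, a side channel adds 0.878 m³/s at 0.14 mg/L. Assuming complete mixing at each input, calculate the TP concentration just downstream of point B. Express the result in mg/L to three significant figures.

20 µg/L = 0.02 mg/L.
After input A: C = (150·0.02 + 0.0217·1.01) / 150 = 0.02014 mg/L.
After input B: C = (150·0.02014 + 0.878·0.14) / 150.9 = 0.02084 mg/L.

0.0208 mg/L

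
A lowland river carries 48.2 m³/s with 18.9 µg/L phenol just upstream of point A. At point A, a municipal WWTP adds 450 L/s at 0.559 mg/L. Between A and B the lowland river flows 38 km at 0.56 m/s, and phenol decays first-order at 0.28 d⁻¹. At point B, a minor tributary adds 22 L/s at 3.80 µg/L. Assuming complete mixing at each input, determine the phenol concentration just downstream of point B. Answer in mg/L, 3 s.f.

18.9 µg/L = 0.0189 mg/L.
450 L/s = 0.45 m³/s.
After input A: C = (48.2·0.0189 + 0.45·0.559) / 48.65 = 0.0239 mg/L.
Over the 38 km reach to input B (t = 6.786e+04 s = 0.7854 d), decay gives C = 0.0239·exp(−0.28·0.7854) = 0.01918 mg/L.
22 L/s = 0.022 m³/s.
3.80 µg/L = 0.0038 mg/L.
After input B: C = (48.65·0.01918 + 0.022·0.0038) / 48.67 = 0.01917 mg/L.

0.0192 mg/L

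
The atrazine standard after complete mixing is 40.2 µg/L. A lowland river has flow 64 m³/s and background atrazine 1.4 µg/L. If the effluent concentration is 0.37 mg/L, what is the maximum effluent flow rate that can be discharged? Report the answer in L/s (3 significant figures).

1.4 µg/L = 0.0014 mg/L.
40.2 µg/L = 0.0402 mg/L.
Mass balance at complete mixing: C_std·(Q_w + Q_r) = Q_w·C_e + Q_r·C_b.
Rearranging, Q_w = Q_r·(C_std − C_b)/(C_e − C_std) = 64·(0.0402 − 0.0014) / (0.37 − 0.0402) = 7.529 m³/s.
= 7529 L/s.

7530 L/s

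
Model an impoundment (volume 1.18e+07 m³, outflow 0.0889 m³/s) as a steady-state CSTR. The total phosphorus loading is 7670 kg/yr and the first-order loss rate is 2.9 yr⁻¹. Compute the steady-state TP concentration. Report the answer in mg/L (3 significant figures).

Outflow Q = 0.0889 m³/s × 3.156e+07 s/yr = 2.805e+06 m³/yr.
Steady-state CSTR mass balance: W = Q·C + k·V·C, so C = W/(Q + kV).
Q + kV = 2.805e+06 + 2.9·1.18e+07 = 3.703e+07 m³/yr.
C = 7670/3.703e+07 = 0.0002072 kg/m³ = 0.2072 mg/L.

0.207 mg/L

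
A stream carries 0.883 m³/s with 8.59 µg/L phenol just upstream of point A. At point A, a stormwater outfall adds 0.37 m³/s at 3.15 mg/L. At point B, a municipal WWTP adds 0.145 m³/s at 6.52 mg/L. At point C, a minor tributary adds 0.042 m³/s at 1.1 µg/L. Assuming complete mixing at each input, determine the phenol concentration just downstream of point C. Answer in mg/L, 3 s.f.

8.59 µg/L = 0.00859 mg/L.
After input A: C = (0.883·0.00859 + 0.37·3.15) / 1.253 = 0.9362 mg/L.
After input B: C = (1.253·0.9362 + 0.145·6.52) / 1.398 = 1.515 mg/L.
1.1 µg/L = 0.0011 mg/L.
After input C: C = (1.398·1.515 + 0.042·0.0011) / 1.44 = 1.471 mg/L.

1.47 mg/L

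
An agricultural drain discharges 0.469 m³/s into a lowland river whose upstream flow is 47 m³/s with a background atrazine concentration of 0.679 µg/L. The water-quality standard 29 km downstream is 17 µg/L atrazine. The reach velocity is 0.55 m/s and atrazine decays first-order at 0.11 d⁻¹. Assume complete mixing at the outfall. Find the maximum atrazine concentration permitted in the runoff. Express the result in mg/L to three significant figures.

1.77 mg/L

0.679 µg/L = 0.000679 mg/L.
17 µg/L = 0.017 mg/L.
Travel time to the compliance point: t = 2.9e+04/0.55 = 5.273e+04 s = 0.6103 d; decay factor exp(−0.11·0.6103) = 0.9351.
So the concentration just after mixing may be at most 0.017/0.9351 = 0.01818 mg/L.
Mass balance: 0.01818·47.47 = 0.469·Cₑ + 47·0.000679.
Cₑ = (0.863 − 0.03191) / 0.469 = 1.772 mg/L.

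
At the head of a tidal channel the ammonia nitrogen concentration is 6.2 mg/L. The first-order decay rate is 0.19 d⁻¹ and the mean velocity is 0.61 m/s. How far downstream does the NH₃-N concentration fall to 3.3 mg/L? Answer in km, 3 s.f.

175 km

From C = C₀·e^(−kt), t = ln(C₀/C)/k = ln(6.2/3.3)/0.19 = 0.6306/0.19 = 3.319 d.
Distance = v·t = 0.61 m/s × 2.868e+05 s = 1.749e+05 m = 174.9 km.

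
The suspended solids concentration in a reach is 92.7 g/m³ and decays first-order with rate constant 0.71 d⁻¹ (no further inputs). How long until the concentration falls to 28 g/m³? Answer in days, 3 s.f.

t = ln(C₀/C)/k = ln(92.7/28)/0.71 = 1.197/0.71 = 1.686 d.

1.69 d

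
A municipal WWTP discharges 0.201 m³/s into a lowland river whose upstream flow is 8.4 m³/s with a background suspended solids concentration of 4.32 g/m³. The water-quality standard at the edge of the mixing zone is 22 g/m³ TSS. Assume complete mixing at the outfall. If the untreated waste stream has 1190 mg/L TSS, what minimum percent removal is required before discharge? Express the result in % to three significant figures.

36.1 %

Mass balance: 22·8.601 = 0.201·Cₑ + 8.4·4.32.
Cₑ = (189.2 − 36.29) / 0.201 = 760.9 mg/L.
Required removal = 1 − 760.9/1190 = 36.06 %.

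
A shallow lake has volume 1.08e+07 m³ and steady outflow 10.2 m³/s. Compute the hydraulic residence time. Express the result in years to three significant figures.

Q = 10.2 m³/s × 3.156e+07 s/yr = 3.219e+08 m³/yr.
Hydraulic residence time τ = V/Q = 1.08e+07/3.219e+08 = 0.03355 yr.

0.0336 yr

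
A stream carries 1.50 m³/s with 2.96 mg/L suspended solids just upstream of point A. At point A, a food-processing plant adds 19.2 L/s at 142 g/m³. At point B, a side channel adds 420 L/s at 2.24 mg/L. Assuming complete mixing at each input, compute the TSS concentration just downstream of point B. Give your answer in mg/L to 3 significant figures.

4.18 mg/L

19.2 L/s = 0.0192 m³/s.
After input A: C = (1.5·2.96 + 0.0192·142) / 1.519 = 4.717 mg/L.
420 L/s = 0.42 m³/s.
After input B: C = (1.519·4.717 + 0.42·2.24) / 1.939 = 4.181 mg/L.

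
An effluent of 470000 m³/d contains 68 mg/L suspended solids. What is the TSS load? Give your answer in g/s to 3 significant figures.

370 g/s

470000 m³/d = 5.44 m³/s.
Mass flux = Q·C = 5.44 m³/s × 68 g/m³ = 369.9 g/s.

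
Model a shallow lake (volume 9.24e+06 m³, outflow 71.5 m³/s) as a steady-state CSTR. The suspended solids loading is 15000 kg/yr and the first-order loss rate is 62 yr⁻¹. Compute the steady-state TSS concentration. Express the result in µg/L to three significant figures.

5.30 µg/L

Outflow Q = 71.5 m³/s × 3.156e+07 s/yr = 2.256e+09 m³/yr.
Steady-state CSTR mass balance: W = Q·C + k·V·C, so C = W/(Q + kV).
Q + kV = 2.256e+09 + 62·9.24e+06 = 2.829e+09 m³/yr.
C = 15000/2.829e+09 = 5.302e-06 kg/m³ = 0.005302 mg/L = 5.302 µg/L.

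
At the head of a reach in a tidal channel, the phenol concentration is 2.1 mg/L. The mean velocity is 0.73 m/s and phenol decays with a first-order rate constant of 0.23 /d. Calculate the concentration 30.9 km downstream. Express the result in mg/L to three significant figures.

1.88 mg/L

Travel time t = 30.9 km / 0.73 m/s = 3.09e+04/0.73 = 4.233e+04 s = 0.4899 d.
First-order decay: C = 2.1·exp(−0.23·0.4899) = 2.1·0.8934 = 1.876 mg/L.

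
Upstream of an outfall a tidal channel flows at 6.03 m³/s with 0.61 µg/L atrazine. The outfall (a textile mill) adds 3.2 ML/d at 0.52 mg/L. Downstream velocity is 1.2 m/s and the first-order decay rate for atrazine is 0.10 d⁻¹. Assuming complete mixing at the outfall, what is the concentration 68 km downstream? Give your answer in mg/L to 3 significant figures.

3.2 ML/d = 0.03704 m³/s.
0.61 µg/L = 0.00061 mg/L.
After complete mixing, C₀ = (0.03704·0.52 + 6.03·0.00061) / 6.067 = 0.003781 mg/L.
Travel time t = 6.8e+04 m / 1.2 m/s = 5.667e+04 s = 0.6559 d.
C = 0.003781·exp(−0.10·0.6559) = 0.003781·0.9365 = 0.003541 mg/L.

0.00354 mg/L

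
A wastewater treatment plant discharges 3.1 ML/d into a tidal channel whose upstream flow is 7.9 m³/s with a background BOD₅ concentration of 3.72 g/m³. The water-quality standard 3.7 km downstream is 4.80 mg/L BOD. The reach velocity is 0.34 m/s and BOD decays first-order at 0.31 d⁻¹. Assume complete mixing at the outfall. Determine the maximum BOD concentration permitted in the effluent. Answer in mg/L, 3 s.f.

285 mg/L

3.1 ML/d = 0.03588 m³/s.
Travel time to the compliance point: t = 3700/0.34 = 1.088e+04 s = 0.126 d; decay factor exp(−0.31·0.126) = 0.9617.
So the concentration just after mixing may be at most 4.8/0.9617 = 4.991 mg/L.
Mass balance: 4.991·7.936 = 0.03588·Cₑ + 7.9·3.72.
Cₑ = (39.61 − 29.39) / 0.03588 = 284.9 mg/L.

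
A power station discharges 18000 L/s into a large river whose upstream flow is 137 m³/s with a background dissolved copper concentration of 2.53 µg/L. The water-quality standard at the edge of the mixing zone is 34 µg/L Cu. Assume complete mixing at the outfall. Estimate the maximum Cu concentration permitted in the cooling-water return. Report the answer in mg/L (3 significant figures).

0.274 mg/L

18000 L/s = 18 m³/s.
2.53 µg/L = 0.00253 mg/L.
34 µg/L = 0.034 mg/L.
Mass balance: 0.034·155 = 18·Cₑ + 137·0.00253.
Cₑ = (5.27 − 0.3466) / 18 = 0.2735 mg/L.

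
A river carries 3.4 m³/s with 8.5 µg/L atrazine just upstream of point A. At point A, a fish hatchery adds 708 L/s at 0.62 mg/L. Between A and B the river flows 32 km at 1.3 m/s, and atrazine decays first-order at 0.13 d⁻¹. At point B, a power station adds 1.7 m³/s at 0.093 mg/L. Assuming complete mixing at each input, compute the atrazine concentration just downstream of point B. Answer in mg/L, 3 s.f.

0.105 mg/L

8.5 µg/L = 0.0085 mg/L.
708 L/s = 0.708 m³/s.
After input A: C = (3.4·0.0085 + 0.708·0.62) / 4.108 = 0.1139 mg/L.
Over the 32 km reach to input B (t = 2.462e+04 s = 0.2849 d), decay gives C = 0.1139·exp(−0.13·0.2849) = 0.1097 mg/L.
After input B: C = (4.108·0.1097 + 1.7·0.093) / 5.808 = 0.1048 mg/L.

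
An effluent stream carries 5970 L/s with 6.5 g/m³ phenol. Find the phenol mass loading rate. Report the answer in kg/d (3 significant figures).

3350 kg/d

5970 L/s = 5.97 m³/s.
Mass flux = Q·C = 5.97 m³/s × 6.5 g/m³ = 38.8 g/s.
= 38.8 g/s × 86.4 = 3353 kg/d.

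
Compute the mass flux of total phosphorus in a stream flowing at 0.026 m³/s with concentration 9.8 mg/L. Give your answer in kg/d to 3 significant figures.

22.0 kg/d

Mass flux = Q·C = 0.026 m³/s × 9.8 g/m³ = 0.2548 g/s.
= 0.2548 g/s × 86.4 = 22.01 kg/d.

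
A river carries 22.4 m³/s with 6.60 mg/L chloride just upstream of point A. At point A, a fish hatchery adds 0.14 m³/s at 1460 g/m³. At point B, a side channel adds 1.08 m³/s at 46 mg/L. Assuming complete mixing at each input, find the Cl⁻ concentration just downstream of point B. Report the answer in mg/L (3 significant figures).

After input A: C = (22.4·6.6 + 0.14·1460) / 22.54 = 15.63 mg/L.
After input B: C = (22.54·15.63 + 1.08·46) / 23.62 = 17.02 mg/L.

17.0 mg/L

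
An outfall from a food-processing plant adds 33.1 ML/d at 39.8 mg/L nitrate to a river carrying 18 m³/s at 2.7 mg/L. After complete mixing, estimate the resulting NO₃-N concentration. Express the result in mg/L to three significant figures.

3.47 mg/L

33.1 ML/d = 0.3831 m³/s.
By mass balance at complete mixing, C = (0.3831·39.8 + 18·2.7) / (0.3831 + 18) = 63.85/18.38 = 3.473 mg/L.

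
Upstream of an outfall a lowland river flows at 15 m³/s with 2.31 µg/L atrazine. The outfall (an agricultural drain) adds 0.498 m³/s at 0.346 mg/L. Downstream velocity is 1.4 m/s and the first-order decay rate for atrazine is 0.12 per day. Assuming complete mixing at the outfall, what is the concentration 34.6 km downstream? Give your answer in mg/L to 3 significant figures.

2.31 µg/L = 0.00231 mg/L.
After complete mixing, C₀ = (0.498·0.346 + 15·0.00231) / 15.5 = 0.01335 mg/L.
Travel time t = 3.46e+04 m / 1.4 m/s = 2.471e+04 s = 0.286 d.
C = 0.01335·exp(−0.12·0.286) = 0.01335·0.9663 = 0.0129 mg/L.

0.0129 mg/L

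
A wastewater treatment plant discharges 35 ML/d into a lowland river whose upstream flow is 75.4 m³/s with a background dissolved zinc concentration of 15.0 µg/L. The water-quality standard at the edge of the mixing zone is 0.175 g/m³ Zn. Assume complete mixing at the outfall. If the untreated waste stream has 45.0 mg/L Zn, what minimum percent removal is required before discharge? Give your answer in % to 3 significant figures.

35 ML/d = 0.4051 m³/s.
15.0 µg/L = 0.015 mg/L.
Mass balance: 0.175·75.81 = 0.4051·Cₑ + 75.4·0.015.
Cₑ = (13.27 − 1.131) / 0.4051 = 29.96 mg/L.
Required removal = 1 − 29.96/45.0 = 33.43 %.

33.4 %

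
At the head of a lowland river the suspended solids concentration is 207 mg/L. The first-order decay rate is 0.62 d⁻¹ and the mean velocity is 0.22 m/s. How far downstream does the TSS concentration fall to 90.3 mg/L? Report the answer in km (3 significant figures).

25.4 km

From C = C₀·e^(−kt), t = ln(C₀/C)/k = ln(207/90.3)/0.62 = 0.8296/0.62 = 1.338 d.
Distance = v·t = 0.22 m/s × 1.156e+05 s = 2.543e+04 m = 25.43 km.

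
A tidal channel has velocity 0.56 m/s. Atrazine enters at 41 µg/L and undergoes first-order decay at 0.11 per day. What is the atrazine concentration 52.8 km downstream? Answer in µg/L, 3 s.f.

36.4 µg/L

Travel time t = 52.8 km / 0.56 m/s = 5.28e+04/0.56 = 9.429e+04 s = 1.091 d.
First-order decay: C = 41·exp(−0.11·1.091) = 41·0.8869 = 36.36 µg/L.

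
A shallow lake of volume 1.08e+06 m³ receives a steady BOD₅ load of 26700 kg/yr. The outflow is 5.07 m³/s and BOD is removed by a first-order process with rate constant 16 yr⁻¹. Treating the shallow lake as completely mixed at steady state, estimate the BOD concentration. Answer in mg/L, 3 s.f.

0.151 mg/L

Outflow Q = 5.07 m³/s × 3.156e+07 s/yr = 1.6e+08 m³/yr.
Steady-state CSTR mass balance: W = Q·C + k·V·C, so C = W/(Q + kV).
Q + kV = 1.6e+08 + 16·1.08e+06 = 1.773e+08 m³/yr.
C = 26700/1.773e+08 = 0.0001506 kg/m³ = 0.1506 mg/L.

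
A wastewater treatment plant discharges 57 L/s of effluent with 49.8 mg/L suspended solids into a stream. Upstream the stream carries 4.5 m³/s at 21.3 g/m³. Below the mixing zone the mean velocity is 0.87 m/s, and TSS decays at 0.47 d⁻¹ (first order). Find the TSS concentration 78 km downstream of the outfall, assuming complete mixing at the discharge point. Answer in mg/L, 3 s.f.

13.3 mg/L

57 L/s = 0.057 m³/s.
After complete mixing, C₀ = (0.057·49.8 + 4.5·21.3) / 4.557 = 21.66 mg/L.
Travel time t = 7.8e+04 m / 0.87 m/s = 8.966e+04 s = 1.038 d.
C = 21.66·exp(−0.47·1.038) = 21.66·0.614 = 13.3 mg/L.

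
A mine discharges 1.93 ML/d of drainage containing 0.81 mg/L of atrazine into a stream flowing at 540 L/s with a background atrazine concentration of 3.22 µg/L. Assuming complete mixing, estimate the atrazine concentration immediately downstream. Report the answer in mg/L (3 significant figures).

0.0353 mg/L

1.93 ML/d = 0.02234 m³/s.
540 L/s = 0.54 m³/s.
3.22 µg/L = 0.00322 mg/L.
By mass balance at complete mixing, C = (0.02234·0.81 + 0.54·0.00322) / (0.02234 + 0.54) = 0.01983/0.5623 = 0.03527 mg/L.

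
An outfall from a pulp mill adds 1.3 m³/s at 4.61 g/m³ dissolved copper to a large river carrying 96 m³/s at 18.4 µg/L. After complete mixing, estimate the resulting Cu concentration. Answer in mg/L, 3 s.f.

0.0797 mg/L

18.4 µg/L = 0.0184 mg/L.
Conservation of mass across the mixing zone: C = (1.3·4.61 + 96·0.0184) / (1.3 + 96) = 7.759/97.3 = 0.07975 mg/L.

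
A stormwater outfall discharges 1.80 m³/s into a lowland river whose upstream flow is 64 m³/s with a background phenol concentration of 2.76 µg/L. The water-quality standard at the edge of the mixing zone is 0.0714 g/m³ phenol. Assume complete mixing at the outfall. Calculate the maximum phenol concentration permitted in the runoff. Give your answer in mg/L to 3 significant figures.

2.51 mg/L

2.76 µg/L = 0.00276 mg/L.
Mass balance: 0.0714·65.8 = 1.8·Cₑ + 64·0.00276.
Cₑ = (4.698 − 0.1766) / 1.8 = 2.512 mg/L.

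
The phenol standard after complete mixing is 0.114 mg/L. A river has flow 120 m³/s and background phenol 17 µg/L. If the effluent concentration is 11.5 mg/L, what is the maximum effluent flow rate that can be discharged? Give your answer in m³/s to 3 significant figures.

17 µg/L = 0.017 mg/L.
Mass balance at complete mixing: C_std·(Q_w + Q_r) = Q_w·C_e + Q_r·C_b.
Rearranging, Q_w = Q_r·(C_std − C_b)/(C_e − C_std) = 120·(0.114 − 0.017) / (11.5 − 0.114) = 1.022 m³/s.

1.02 m³/s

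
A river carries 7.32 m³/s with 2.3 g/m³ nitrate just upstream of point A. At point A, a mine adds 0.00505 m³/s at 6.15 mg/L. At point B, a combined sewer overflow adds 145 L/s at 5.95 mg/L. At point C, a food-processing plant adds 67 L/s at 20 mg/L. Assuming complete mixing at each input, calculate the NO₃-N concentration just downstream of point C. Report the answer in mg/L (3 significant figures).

2.53 mg/L

After input A: C = (7.32·2.3 + 0.00505·6.15) / 7.325 = 2.303 mg/L.
145 L/s = 0.145 m³/s.
After input B: C = (7.325·2.303 + 0.145·5.95) / 7.47 = 2.373 mg/L.
67 L/s = 0.067 m³/s.
After input C: C = (7.47·2.373 + 0.067·20) / 7.537 = 2.53 mg/L.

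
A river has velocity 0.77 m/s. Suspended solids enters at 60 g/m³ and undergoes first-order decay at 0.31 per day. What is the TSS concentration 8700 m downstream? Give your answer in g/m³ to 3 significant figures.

Travel time t = 8700 m / 0.77 m/s = 8700/0.77 = 1.13e+04 s = 0.1308 d.
First-order decay: C = 60·exp(−0.31·0.1308) = 60·0.9603 = 57.62 g/m³.

57.6 g/m³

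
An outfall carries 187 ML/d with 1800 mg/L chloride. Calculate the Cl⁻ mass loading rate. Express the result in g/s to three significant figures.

3900 g/s

187 ML/d = 2.164 m³/s.
Mass flux = Q·C = 2.164 m³/s × 1800 g/m³ = 3896 g/s.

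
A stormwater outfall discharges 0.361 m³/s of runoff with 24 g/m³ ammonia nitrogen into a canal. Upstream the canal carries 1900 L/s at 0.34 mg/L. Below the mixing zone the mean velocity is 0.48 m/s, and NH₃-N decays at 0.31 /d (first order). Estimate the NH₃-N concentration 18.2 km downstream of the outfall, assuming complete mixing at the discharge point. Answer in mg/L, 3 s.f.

1900 L/s = 1.9 m³/s.
After complete mixing, C₀ = (0.361·24 + 1.9·0.34) / 2.261 = 4.118 mg/L.
Travel time t = 1.82e+04 m / 0.48 m/s = 3.792e+04 s = 0.4389 d.
C = 4.118·exp(−0.31·0.4389) = 4.118·0.8728 = 3.594 mg/L.

3.59 mg/L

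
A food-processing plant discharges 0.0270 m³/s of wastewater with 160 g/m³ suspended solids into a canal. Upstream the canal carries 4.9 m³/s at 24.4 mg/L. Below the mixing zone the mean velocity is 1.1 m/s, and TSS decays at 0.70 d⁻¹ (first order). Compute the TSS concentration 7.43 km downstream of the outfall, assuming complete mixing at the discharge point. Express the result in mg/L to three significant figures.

23.8 mg/L

After complete mixing, C₀ = (0.027·160 + 4.9·24.4) / 4.927 = 25.14 mg/L.
Travel time t = 7430 m / 1.1 m/s = 6755 s = 0.07818 d.
C = 25.14·exp(−0.70·0.07818) = 25.14·0.9467 = 23.8 mg/L.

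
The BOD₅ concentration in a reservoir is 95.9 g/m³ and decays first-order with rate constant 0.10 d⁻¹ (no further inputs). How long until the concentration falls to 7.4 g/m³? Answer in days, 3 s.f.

25.6 d

t = ln(C₀/C)/k = ln(95.9/7.4)/0.10 = 2.562/0.10 = 25.62 d.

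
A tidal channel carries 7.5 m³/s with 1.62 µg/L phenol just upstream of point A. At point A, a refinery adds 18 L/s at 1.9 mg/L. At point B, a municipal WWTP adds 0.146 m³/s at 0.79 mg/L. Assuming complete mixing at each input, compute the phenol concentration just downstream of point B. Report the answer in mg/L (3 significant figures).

0.0211 mg/L

1.62 µg/L = 0.00162 mg/L.
18 L/s = 0.018 m³/s.
After input A: C = (7.5·0.00162 + 0.018·1.9) / 7.518 = 0.006165 mg/L.
After input B: C = (7.518·0.006165 + 0.146·0.79) / 7.664 = 0.0211 mg/L.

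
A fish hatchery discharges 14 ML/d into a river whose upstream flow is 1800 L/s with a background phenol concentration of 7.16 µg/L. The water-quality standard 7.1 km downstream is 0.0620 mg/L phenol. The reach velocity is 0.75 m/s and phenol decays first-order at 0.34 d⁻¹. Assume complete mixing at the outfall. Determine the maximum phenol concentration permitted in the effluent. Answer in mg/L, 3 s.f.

14 ML/d = 0.162 m³/s.
1800 L/s = 1.8 m³/s.
7.16 µg/L = 0.00716 mg/L.
Travel time to the compliance point: t = 7100/0.75 = 9467 s = 0.1096 d; decay factor exp(−0.34·0.1096) = 0.9634.
So the concentration just after mixing may be at most 0.062/0.9634 = 0.06435 mg/L.
Mass balance: 0.06435·1.962 = 0.162·Cₑ + 1.8·0.00716.
Cₑ = (0.1263 − 0.01289) / 0.162 = 0.6997 mg/L.

0.700 mg/L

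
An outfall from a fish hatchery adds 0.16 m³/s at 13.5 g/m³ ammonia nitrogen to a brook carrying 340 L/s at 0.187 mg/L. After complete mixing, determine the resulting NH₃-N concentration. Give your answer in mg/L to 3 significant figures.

4.45 mg/L

340 L/s = 0.34 m³/s.
Flow-weighted mixing gives C = (0.16·13.5 + 0.34·0.187) / (0.16 + 0.34) = 2.224/0.5 = 4.447 mg/L.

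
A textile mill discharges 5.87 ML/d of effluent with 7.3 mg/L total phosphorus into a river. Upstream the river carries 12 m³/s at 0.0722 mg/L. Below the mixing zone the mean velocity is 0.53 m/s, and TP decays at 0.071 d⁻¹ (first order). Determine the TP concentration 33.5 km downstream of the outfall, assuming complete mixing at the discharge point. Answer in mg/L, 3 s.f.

5.87 ML/d = 0.06794 m³/s.
After complete mixing, C₀ = (0.06794·7.3 + 12·0.0722) / 12.07 = 0.1129 mg/L.
Travel time t = 3.35e+04 m / 0.53 m/s = 6.321e+04 s = 0.7316 d.
C = 0.1129·exp(−0.071·0.7316) = 0.1129·0.9494 = 0.1072 mg/L.

0.107 mg/L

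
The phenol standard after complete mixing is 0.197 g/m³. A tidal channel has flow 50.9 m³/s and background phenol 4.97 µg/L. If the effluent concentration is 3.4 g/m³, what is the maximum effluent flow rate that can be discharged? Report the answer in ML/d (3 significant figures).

4.97 µg/L = 0.00497 mg/L.
Mass balance at complete mixing: C_std·(Q_w + Q_r) = Q_w·C_e + Q_r·C_b.
Rearranging, Q_w = Q_r·(C_std − C_b)/(C_e − C_std) = 50.9·(0.197 − 0.00497) / (3.4 − 0.197) = 3.052 m³/s.
= 263.7 ML/d.

264 ML/d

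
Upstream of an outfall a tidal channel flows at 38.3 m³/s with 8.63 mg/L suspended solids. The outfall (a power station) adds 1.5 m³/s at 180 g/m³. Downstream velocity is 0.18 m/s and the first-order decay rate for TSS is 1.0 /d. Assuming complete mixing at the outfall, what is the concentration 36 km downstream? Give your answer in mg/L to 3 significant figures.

1.49 mg/L

After complete mixing, C₀ = (1.5·180 + 38.3·8.63) / 39.8 = 15.09 mg/L.
Travel time t = 3.6e+04 m / 0.18 m/s = 2e+05 s = 2.315 d.
C = 15.09·exp(−1.0·2.315) = 15.09·0.09878 = 1.491 mg/L.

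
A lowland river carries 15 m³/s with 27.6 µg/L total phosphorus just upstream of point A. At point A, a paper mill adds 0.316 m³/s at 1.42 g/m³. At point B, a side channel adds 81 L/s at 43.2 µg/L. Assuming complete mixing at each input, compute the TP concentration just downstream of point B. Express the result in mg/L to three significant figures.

0.0563 mg/L

27.6 µg/L = 0.0276 mg/L.
After input A: C = (15·0.0276 + 0.316·1.42) / 15.32 = 0.05633 mg/L.
81 L/s = 0.081 m³/s.
43.2 µg/L = 0.0432 mg/L.
After input B: C = (15.32·0.05633 + 0.081·0.0432) / 15.4 = 0.05626 mg/L.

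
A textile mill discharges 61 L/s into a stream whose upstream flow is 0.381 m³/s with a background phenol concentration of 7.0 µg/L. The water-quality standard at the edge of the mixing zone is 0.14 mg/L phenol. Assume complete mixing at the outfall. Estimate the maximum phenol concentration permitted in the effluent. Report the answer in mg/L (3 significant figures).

0.971 mg/L

61 L/s = 0.061 m³/s.
7.0 µg/L = 0.007 mg/L.
Mass balance: 0.14·0.442 = 0.061·Cₑ + 0.381·0.007.
Cₑ = (0.06188 − 0.002667) / 0.061 = 0.9707 mg/L.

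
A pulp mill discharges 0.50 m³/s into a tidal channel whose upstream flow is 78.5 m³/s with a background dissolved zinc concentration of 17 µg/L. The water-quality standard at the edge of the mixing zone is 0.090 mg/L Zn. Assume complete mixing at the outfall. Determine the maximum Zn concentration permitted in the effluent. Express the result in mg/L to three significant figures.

11.6 mg/L

17 µg/L = 0.017 mg/L.
Mass balance: 0.09·79 = 0.5·Cₑ + 78.5·0.017.
Cₑ = (7.11 − 1.335) / 0.5 = 11.55 mg/L.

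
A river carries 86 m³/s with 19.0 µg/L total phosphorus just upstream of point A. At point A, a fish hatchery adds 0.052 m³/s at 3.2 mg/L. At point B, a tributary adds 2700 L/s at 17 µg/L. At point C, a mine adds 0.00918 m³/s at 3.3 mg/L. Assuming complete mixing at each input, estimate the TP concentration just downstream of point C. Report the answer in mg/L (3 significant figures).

19.0 µg/L = 0.019 mg/L.
After input A: C = (86·0.019 + 0.052·3.2) / 86.05 = 0.02092 mg/L.
2700 L/s = 2.7 m³/s.
17 µg/L = 0.017 mg/L.
After input B: C = (86.05·0.02092 + 2.7·0.017) / 88.75 = 0.0208 mg/L.
After input C: C = (88.75·0.0208 + 0.00918·3.3) / 88.76 = 0.02114 mg/L.

0.0211 mg/L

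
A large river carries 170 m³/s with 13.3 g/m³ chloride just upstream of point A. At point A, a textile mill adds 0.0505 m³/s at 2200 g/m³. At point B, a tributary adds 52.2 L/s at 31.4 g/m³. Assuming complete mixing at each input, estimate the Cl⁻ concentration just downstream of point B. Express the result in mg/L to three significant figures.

After input A: C = (170·13.3 + 0.0505·2200) / 170.1 = 13.95 mg/L.
52.2 L/s = 0.0522 m³/s.
After input B: C = (170.1·13.95 + 0.0522·31.4) / 170.1 = 13.95 mg/L.

14.0 mg/L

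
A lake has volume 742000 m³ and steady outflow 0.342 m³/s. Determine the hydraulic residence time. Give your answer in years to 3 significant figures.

0.0688 yr

Q = 0.342 m³/s × 3.156e+07 s/yr = 1.079e+07 m³/yr.
Hydraulic residence time τ = V/Q = 742000/1.079e+07 = 0.06875 yr.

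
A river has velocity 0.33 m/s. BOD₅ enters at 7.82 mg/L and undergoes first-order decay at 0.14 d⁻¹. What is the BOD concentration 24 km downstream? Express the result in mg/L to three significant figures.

Travel time t = 24 km / 0.33 m/s = 2.4e+04/0.33 = 7.273e+04 s = 0.8418 d.
First-order decay: C = 7.82·exp(−0.14·0.8418) = 7.82·0.8888 = 6.951 mg/L.

6.95 mg/L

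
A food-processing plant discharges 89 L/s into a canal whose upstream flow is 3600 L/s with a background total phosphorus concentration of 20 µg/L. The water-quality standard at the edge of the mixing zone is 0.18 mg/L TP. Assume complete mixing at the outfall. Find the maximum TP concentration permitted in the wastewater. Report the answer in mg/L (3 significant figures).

6.65 mg/L

89 L/s = 0.089 m³/s.
3600 L/s = 3.6 m³/s.
20 µg/L = 0.02 mg/L.
Mass balance: 0.18·3.689 = 0.089·Cₑ + 3.6·0.02.
Cₑ = (0.664 − 0.072) / 0.089 = 6.652 mg/L.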